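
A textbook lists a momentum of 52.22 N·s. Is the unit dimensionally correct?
Yes

momentum has SI base units: kg * m / s
N·s reduces to the same SI base units, so it is a valid unit for momentum.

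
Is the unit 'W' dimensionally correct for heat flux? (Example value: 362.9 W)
No

heat flux has SI base units: kg / s^3
W does NOT reduce to kg / s^3; a valid unit for heat flux would be e.g. W/m².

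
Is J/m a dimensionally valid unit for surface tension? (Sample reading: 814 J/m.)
No

surface tension has SI base units: kg / s^2
J/m does NOT reduce to kg / s^2; a valid unit for surface tension would be e.g. N/m.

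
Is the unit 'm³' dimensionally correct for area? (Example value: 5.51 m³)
No

area has SI base units: m^2
m³ does NOT reduce to m^2; a valid unit for area would be e.g. m².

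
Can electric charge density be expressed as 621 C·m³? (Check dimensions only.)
No

electric charge density has SI base units: A * s / m^3
C·m³ does NOT reduce to A * s / m^3; a valid unit for electric charge density would be e.g. C/m³.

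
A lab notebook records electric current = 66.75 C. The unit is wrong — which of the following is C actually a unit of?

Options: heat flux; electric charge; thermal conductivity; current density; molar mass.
electric charge

electric current should have units dimensionally equivalent to A (e.g. A).
The given unit 'C' reduces to A * s. Of the listed options, that is the dimensionality of electric charge.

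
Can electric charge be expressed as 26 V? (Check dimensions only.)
No

electric charge has SI base units: A * s
V does NOT reduce to A * s; a valid unit for electric charge would be e.g. C.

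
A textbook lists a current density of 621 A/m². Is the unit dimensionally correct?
Yes

current density has SI base units: A / m^2
A/m² reduces to the same SI base units, so it is a valid unit for current density.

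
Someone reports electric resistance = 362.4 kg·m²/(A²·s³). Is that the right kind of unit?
Yes

electric resistance has SI base units: kg * m^2 / (A^2 * s^3)
kg·m²/(A²·s³) reduces to the same SI base units, so it is a valid unit for electric resistance.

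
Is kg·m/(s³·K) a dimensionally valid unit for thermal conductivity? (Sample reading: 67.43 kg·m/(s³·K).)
Yes

thermal conductivity has SI base units: kg * m / (s^3 * K)
kg·m/(s³·K) reduces to the same SI base units, so it is a valid unit for thermal conductivity.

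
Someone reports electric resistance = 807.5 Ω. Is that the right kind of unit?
Yes

electric resistance has SI base units: kg * m^2 / (A^2 * s^3)
Ω reduces to the same SI base units, so it is a valid unit for electric resistance.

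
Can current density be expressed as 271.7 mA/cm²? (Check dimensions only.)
Yes

current density has SI base units: A / m^2
mA/cm² reduces to the same SI base units, so it is a valid unit for current density.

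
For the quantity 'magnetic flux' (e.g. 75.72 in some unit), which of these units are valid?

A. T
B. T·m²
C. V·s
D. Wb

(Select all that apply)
B, C, D

magnetic flux has SI base units: kg * m^2 / (A * s^2)

Checking each option against kg * m^2 / (A * s^2):
  A. T: ✗ does not match
  B. T·m²: ✓ matches
  C. V·s: ✓ matches
  D. Wb: ✓ matches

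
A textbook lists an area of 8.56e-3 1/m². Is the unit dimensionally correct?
No

area has SI base units: m^2
1/m² does NOT reduce to m^2; a valid unit for area would be e.g. m².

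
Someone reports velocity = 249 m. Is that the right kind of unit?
No

velocity has SI base units: m / s
m does NOT reduce to m / s; a valid unit for velocity would be e.g. m/s.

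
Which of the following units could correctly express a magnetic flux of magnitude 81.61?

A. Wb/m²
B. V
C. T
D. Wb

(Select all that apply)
D

magnetic flux has SI base units: kg * m^2 / (A * s^2)

Checking each option against kg * m^2 / (A * s^2):
  A. Wb/m²: ✗ does not match
  B. V: ✗ does not match
  C. T: ✗ does not match
  D. Wb: ✓ matches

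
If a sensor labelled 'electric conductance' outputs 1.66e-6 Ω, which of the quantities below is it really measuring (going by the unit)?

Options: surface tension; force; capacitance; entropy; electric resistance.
electric resistance

electric conductance should have units dimensionally equivalent to A^2 * s^3 / (kg * m^2) (e.g. S).
The given unit 'Ω' reduces to kg * m^2 / (A^2 * s^3). Of the listed options, that is the dimensionality of electric resistance.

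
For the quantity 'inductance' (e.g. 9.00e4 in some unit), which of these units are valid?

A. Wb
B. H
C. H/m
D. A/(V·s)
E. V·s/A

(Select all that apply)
B, E

inductance has SI base units: kg * m^2 / (A^2 * s^2)

Checking each option against kg * m^2 / (A^2 * s^2):
  A. Wb: ✗ does not match
  B. H: ✓ matches
  C. H/m: ✗ does not match
  D. A/(V·s): ✗ does not match
  E. V·s/A: ✓ matches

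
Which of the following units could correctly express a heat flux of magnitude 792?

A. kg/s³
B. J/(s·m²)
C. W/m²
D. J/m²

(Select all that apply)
A, B, C

heat flux has SI base units: kg / s^3

Checking each option against kg / s^3:
  A. kg/s³: ✓ matches
  B. J/(s·m²): ✓ matches
  C. W/m²: ✓ matches
  D. J/m²: ✗ does not match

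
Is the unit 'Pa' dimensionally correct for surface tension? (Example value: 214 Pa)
No

surface tension has SI base units: kg / s^2
Pa does NOT reduce to kg / s^2; a valid unit for surface tension would be e.g. N/m.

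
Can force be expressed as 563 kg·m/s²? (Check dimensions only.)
Yes

force has SI base units: kg * m / s^2
kg·m/s² reduces to the same SI base units, so it is a valid unit for force.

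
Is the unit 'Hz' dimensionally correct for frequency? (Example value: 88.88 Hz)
Yes

frequency has SI base units: 1 / s
Hz reduces to the same SI base units, so it is a valid unit for frequency.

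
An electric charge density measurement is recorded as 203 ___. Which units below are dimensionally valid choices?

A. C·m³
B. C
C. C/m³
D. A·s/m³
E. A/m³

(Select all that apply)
C, D

electric charge density has SI base units: A * s / m^3

Checking each option against A * s / m^3:
  A. C·m³: ✗ does not match
  B. C: ✗ does not match
  C. C/m³: ✓ matches
  D. A·s/m³: ✓ matches
  E. A/m³: ✗ does not match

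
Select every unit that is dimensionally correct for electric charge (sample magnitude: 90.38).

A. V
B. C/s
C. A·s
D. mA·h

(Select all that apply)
C, D

electric charge has SI base units: A * s

Checking each option against A * s:
  A. V: ✗ does not match
  B. C/s: ✗ does not match
  C. A·s: ✓ matches
  D. mA·h: ✓ matches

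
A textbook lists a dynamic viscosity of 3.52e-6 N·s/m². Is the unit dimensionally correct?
Yes

dynamic viscosity has SI base units: kg / (m * s)
N·s/m² reduces to the same SI base units, so it is a valid unit for dynamic viscosity.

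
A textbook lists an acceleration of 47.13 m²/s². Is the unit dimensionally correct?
No

acceleration has SI base units: m / s^2
m²/s² does NOT reduce to m / s^2; a valid unit for acceleration would be e.g. m/s².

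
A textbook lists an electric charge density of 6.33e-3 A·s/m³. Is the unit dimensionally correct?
Yes

electric charge density has SI base units: A * s / m^3
A·s/m³ reduces to the same SI base units, so it is a valid unit for electric charge density.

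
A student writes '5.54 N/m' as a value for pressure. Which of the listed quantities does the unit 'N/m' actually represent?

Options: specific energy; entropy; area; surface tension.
surface tension

pressure should have units dimensionally equivalent to kg / (m * s^2) (e.g. Pa).
The given unit 'N/m' reduces to kg / s^2. Of the listed options, that is the dimensionality of surface tension.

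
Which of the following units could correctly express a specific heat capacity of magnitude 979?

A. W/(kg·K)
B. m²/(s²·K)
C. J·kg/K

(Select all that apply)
B

specific heat capacity has SI base units: m^2 / (s^2 * K)

Checking each option against m^2 / (s^2 * K):
  A. W/(kg·K): ✗ does not match
  B. m²/(s²·K): ✓ matches
  C. J·kg/K: ✗ does not match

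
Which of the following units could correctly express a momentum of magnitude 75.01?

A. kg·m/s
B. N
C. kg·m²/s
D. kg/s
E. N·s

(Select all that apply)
A, E

momentum has SI base units: kg * m / s

Checking each option against kg * m / s:
  A. kg·m/s: ✓ matches
  B. N: ✗ does not match
  C. kg·m²/s: ✗ does not match
  D. kg/s: ✗ does not match
  E. N·s: ✓ matches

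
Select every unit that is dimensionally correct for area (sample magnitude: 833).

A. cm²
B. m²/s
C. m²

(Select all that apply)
A, C

area has SI base units: m^2

Checking each option against m^2:
  A. cm²: ✓ matches
  B. m²/s: ✗ does not match
  C. m²: ✓ matches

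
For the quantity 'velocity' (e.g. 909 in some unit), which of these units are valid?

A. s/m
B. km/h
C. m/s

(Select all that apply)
B, C

velocity has SI base units: m / s

Checking each option against m / s:
  A. s/m: ✗ does not match
  B. km/h: ✓ matches
  C. m/s: ✓ matches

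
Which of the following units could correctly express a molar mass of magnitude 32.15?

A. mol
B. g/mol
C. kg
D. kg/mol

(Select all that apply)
B, D

molar mass has SI base units: kg / mol

Checking each option against kg / mol:
  A. mol: ✗ does not match
  B. g/mol: ✓ matches
  C. kg: ✗ does not match
  D. kg/mol: ✓ matches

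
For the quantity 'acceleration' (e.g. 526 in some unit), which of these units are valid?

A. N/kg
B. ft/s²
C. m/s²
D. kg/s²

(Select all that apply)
A, B, C

acceleration has SI base units: m / s^2

Checking each option against m / s^2:
  A. N/kg: ✓ matches
  B. ft/s²: ✓ matches
  C. m/s²: ✓ matches
  D. kg/s²: ✗ does not match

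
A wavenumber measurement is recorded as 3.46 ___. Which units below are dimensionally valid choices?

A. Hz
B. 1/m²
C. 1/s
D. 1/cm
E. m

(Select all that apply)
D

wavenumber has SI base units: 1 / m

Checking each option against 1 / m:
  A. Hz: ✗ does not match
  B. 1/m²: ✗ does not match
  C. 1/s: ✗ does not match
  D. 1/cm: ✓ matches
  E. m: ✗ does not match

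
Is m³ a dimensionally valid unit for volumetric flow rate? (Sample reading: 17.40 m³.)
No

volumetric flow rate has SI base units: m^3 / s
m³ does NOT reduce to m^3 / s; a valid unit for volumetric flow rate would be e.g. m³/s.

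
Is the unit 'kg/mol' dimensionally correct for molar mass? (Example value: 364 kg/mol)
Yes

molar mass has SI base units: kg / mol
kg/mol reduces to the same SI base units, so it is a valid unit for molar mass.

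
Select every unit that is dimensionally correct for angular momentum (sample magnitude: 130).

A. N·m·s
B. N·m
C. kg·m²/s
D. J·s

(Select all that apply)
A, C, D

angular momentum has SI base units: kg * m^2 / s

Checking each option against kg * m^2 / s:
  A. N·m·s: ✓ matches
  B. N·m: ✗ does not match
  C. kg·m²/s: ✓ matches
  D. J·s: ✓ matches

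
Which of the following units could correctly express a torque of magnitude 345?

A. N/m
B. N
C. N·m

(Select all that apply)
C

torque has SI base units: kg * m^2 / s^2

Checking each option against kg * m^2 / s^2:
  A. N/m: ✗ does not match
  B. N: ✗ does not match
  C. N·m: ✓ matches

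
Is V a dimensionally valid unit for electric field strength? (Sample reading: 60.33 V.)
No

electric field strength has SI base units: kg * m / (A * s^3)
V does NOT reduce to kg * m / (A * s^3); a valid unit for electric field strength would be e.g. V/m.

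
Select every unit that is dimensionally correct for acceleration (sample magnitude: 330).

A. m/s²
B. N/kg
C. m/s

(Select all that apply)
A, B

acceleration has SI base units: m / s^2

Checking each option against m / s^2:
  A. m/s²: ✓ matches
  B. N/kg: ✓ matches
  C. m/s: ✗ does not match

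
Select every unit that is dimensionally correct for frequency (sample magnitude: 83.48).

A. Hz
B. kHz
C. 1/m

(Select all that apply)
A, B

frequency has SI base units: 1 / s

Checking each option against 1 / s:
  A. Hz: ✓ matches
  B. kHz: ✓ matches
  C. 1/m: ✗ does not match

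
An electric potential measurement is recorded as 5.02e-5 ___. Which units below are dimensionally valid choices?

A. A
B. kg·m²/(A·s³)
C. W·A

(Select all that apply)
B

electric potential has SI base units: kg * m^2 / (A * s^3)

Checking each option against kg * m^2 / (A * s^3):
  A. A: ✗ does not match
  B. kg·m²/(A·s³): ✓ matches
  C. W·A: ✗ does not match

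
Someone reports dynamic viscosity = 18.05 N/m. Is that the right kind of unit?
No

dynamic viscosity has SI base units: kg / (m * s)
N/m does NOT reduce to kg / (m * s); a valid unit for dynamic viscosity would be e.g. Pa·s.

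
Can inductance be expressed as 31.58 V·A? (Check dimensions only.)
No

inductance has SI base units: kg * m^2 / (A^2 * s^2)
V·A does NOT reduce to kg * m^2 / (A^2 * s^2); a valid unit for inductance would be e.g. H.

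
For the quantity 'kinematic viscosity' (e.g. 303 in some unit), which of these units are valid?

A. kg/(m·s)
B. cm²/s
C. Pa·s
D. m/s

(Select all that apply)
B

kinematic viscosity has SI base units: m^2 / s

Checking each option against m^2 / s:
  A. kg/(m·s): ✗ does not match
  B. cm²/s: ✓ matches
  C. Pa·s: ✗ does not match
  D. m/s: ✗ does not match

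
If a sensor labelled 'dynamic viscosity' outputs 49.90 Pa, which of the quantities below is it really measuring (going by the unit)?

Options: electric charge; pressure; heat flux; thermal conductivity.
pressure

dynamic viscosity should have units dimensionally equivalent to kg / (m * s) (e.g. Pa·s).
The given unit 'Pa' reduces to kg / (m * s^2). Of the listed options, that is the dimensionality of pressure.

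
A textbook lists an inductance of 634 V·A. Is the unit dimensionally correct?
No

inductance has SI base units: kg * m^2 / (A^2 * s^2)
V·A does NOT reduce to kg * m^2 / (A^2 * s^2); a valid unit for inductance would be e.g. H.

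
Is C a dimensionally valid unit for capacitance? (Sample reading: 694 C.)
No

capacitance has SI base units: A^2 * s^4 / (kg * m^2)
C does NOT reduce to A^2 * s^4 / (kg * m^2); a valid unit for capacitance would be e.g. F.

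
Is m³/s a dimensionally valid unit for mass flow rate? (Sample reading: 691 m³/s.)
No

mass flow rate has SI base units: kg / s
m³/s does NOT reduce to kg / s; a valid unit for mass flow rate would be e.g. kg/s.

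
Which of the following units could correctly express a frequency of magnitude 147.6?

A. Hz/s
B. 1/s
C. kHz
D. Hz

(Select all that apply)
B, C, D

frequency has SI base units: 1 / s

Checking each option against 1 / s:
  A. Hz/s: ✗ does not match
  B. 1/s: ✓ matches
  C. kHz: ✓ matches
  D. Hz: ✓ matches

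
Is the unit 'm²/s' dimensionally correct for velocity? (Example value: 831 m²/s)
No

velocity has SI base units: m / s
m²/s does NOT reduce to m / s; a valid unit for velocity would be e.g. m/s.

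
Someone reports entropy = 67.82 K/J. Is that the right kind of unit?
No

entropy has SI base units: kg * m^2 / (s^2 * K)
K/J does NOT reduce to kg * m^2 / (s^2 * K); a valid unit for entropy would be e.g. J/K.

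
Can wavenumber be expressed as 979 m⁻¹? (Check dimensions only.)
Yes

wavenumber has SI base units: 1 / m
m⁻¹ reduces to the same SI base units, so it is a valid unit for wavenumber.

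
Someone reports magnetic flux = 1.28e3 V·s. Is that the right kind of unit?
Yes

magnetic flux has SI base units: kg * m^2 / (A * s^2)
V·s reduces to the same SI base units, so it is a valid unit for magnetic flux.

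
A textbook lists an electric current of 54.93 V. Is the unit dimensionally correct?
No

electric current has SI base units: A
V does NOT reduce to A; a valid unit for electric current would be e.g. A.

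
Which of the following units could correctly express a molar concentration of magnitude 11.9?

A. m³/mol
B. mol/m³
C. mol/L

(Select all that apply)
B, C

molar concentration has SI base units: mol / m^3

Checking each option against mol / m^3:
  A. m³/mol: ✗ does not match
  B. mol/m³: ✓ matches
  C. mol/L: ✓ matches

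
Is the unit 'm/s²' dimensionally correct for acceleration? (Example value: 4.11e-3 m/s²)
Yes

acceleration has SI base units: m / s^2
m/s² reduces to the same SI base units, so it is a valid unit for acceleration.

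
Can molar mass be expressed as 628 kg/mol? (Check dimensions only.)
Yes

molar mass has SI base units: kg / mol
kg/mol reduces to the same SI base units, so it is a valid unit for molar mass.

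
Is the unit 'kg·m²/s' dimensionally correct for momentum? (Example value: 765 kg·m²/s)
No

momentum has SI base units: kg * m / s
kg·m²/s does NOT reduce to kg * m / s; a valid unit for momentum would be e.g. kg·m/s.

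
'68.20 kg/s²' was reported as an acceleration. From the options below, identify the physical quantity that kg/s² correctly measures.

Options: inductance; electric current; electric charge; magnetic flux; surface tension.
surface tension

acceleration should have units dimensionally equivalent to m / s^2 (e.g. m/s²).
The given unit 'kg/s²' reduces to kg / s^2. Of the listed options, that is the dimensionality of surface tension.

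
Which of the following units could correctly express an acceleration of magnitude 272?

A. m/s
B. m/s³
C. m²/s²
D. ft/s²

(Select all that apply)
D

acceleration has SI base units: m / s^2

Checking each option against m / s^2:
  A. m/s: ✗ does not match
  B. m/s³: ✗ does not match
  C. m²/s²: ✗ does not match
  D. ft/s²: ✓ matches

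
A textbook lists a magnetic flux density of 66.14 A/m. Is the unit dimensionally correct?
No

magnetic flux density has SI base units: kg / (A * s^2)
A/m does NOT reduce to kg / (A * s^2); a valid unit for magnetic flux density would be e.g. T.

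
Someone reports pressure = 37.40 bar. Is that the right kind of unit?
Yes

pressure has SI base units: kg / (m * s^2)
bar reduces to the same SI base units, so it is a valid unit for pressure.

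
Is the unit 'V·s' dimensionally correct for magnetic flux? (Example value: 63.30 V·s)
Yes

magnetic flux has SI base units: kg * m^2 / (A * s^2)
V·s reduces to the same SI base units, so it is a valid unit for magnetic flux.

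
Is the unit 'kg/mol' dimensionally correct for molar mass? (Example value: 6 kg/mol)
Yes

molar mass has SI base units: kg / mol
kg/mol reduces to the same SI base units, so it is a valid unit for molar mass.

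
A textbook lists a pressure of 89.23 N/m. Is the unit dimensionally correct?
No

pressure has SI base units: kg / (m * s^2)
N/m does NOT reduce to kg / (m * s^2); a valid unit for pressure would be e.g. Pa.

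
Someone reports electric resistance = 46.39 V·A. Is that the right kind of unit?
No

electric resistance has SI base units: kg * m^2 / (A^2 * s^3)
V·A does NOT reduce to kg * m^2 / (A^2 * s^3); a valid unit for electric resistance would be e.g. Ω.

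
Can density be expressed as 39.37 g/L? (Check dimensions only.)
Yes

density has SI base units: kg / m^3
g/L reduces to the same SI base units, so it is a valid unit for density.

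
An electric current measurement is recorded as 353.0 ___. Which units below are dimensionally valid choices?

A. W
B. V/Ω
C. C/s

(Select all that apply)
B, C

electric current has SI base units: A

Checking each option against A:
  A. W: ✗ does not match
  B. V/Ω: ✓ matches
  C. C/s: ✓ matches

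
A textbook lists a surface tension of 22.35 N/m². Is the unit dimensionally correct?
No

surface tension has SI base units: kg / s^2
N/m² does NOT reduce to kg / s^2; a valid unit for surface tension would be e.g. N/m.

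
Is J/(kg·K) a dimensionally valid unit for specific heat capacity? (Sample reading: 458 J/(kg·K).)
Yes

specific heat capacity has SI base units: m^2 / (s^2 * K)
J/(kg·K) reduces to the same SI base units, so it is a valid unit for specific heat capacity.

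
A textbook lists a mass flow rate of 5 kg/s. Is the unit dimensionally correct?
Yes

mass flow rate has SI base units: kg / s
kg/s reduces to the same SI base units, so it is a valid unit for mass flow rate.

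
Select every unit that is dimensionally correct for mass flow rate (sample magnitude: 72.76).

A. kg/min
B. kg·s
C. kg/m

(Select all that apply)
A

mass flow rate has SI base units: kg / s

Checking each option against kg / s:
  A. kg/min: ✓ matches
  B. kg·s: ✗ does not match
  C. kg/m: ✗ does not match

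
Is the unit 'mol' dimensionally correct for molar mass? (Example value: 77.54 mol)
No

molar mass has SI base units: kg / mol
mol does NOT reduce to kg / mol; a valid unit for molar mass would be e.g. kg/mol.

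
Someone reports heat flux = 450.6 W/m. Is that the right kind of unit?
No

heat flux has SI base units: kg / s^3
W/m does NOT reduce to kg / s^3; a valid unit for heat flux would be e.g. W/m².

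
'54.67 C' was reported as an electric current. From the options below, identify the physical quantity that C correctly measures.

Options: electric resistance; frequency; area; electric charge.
electric charge

electric current should have units dimensionally equivalent to A (e.g. A).
The given unit 'C' reduces to A * s. Of the listed options, that is the dimensionality of electric charge.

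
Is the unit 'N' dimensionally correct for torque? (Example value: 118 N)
No

torque has SI base units: kg * m^2 / s^2
N does NOT reduce to kg * m^2 / s^2; a valid unit for torque would be e.g. N·m.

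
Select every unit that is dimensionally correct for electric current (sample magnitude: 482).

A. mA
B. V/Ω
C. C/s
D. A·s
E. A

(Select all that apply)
A, B, C, E

electric current has SI base units: A

Checking each option against A:
  A. mA: ✓ matches
  B. V/Ω: ✓ matches
  C. C/s: ✓ matches
  D. A·s: ✗ does not match
  E. A: ✓ matches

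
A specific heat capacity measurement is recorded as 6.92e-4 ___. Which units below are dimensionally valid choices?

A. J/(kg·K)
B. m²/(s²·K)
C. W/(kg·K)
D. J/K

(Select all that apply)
A, B

specific heat capacity has SI base units: m^2 / (s^2 * K)

Checking each option against m^2 / (s^2 * K):
  A. J/(kg·K): ✓ matches
  B. m²/(s²·K): ✓ matches
  C. W/(kg·K): ✗ does not match
  D. J/K: ✗ does not match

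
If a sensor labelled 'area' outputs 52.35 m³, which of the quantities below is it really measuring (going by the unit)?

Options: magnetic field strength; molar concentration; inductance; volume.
volume

area should have units dimensionally equivalent to m^2 (e.g. m²).
The given unit 'm³' reduces to m^3. Of the listed options, that is the dimensionality of volume.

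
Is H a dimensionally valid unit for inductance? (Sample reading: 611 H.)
Yes

inductance has SI base units: kg * m^2 / (A^2 * s^2)
H reduces to the same SI base units, so it is a valid unit for inductance.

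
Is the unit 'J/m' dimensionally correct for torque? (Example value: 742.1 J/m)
No

torque has SI base units: kg * m^2 / s^2
J/m does NOT reduce to kg * m^2 / s^2; a valid unit for torque would be e.g. N·m.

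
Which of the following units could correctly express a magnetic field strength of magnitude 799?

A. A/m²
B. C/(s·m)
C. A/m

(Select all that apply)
B, C

magnetic field strength has SI base units: A / m

Checking each option against A / m:
  A. A/m²: ✗ does not match
  B. C/(s·m): ✓ matches
  C. A/m: ✓ matches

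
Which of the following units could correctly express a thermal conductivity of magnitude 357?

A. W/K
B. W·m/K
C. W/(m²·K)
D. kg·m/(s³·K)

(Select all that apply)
D

thermal conductivity has SI base units: kg * m / (s^3 * K)

Checking each option against kg * m / (s^3 * K):
  A. W/K: ✗ does not match
  B. W·m/K: ✗ does not match
  C. W/(m²·K): ✗ does not match
  D. kg·m/(s³·K): ✓ matches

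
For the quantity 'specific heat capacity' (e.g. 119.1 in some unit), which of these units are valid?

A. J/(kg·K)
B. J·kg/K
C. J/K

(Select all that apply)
A

specific heat capacity has SI base units: m^2 / (s^2 * K)

Checking each option against m^2 / (s^2 * K):
  A. J/(kg·K): ✓ matches
  B. J·kg/K: ✗ does not match
  C. J/K: ✗ does not match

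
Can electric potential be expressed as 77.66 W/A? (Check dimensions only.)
Yes

electric potential has SI base units: kg * m^2 / (A * s^3)
W/A reduces to the same SI base units, so it is a valid unit for electric potential.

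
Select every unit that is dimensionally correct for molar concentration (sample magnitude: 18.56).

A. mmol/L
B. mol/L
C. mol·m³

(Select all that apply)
A, B

molar concentration has SI base units: mol / m^3

Checking each option against mol / m^3:
  A. mmol/L: ✓ matches
  B. mol/L: ✓ matches
  C. mol·m³: ✗ does not match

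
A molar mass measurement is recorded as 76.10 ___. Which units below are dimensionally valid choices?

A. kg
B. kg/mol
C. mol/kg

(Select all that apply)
B

molar mass has SI base units: kg / mol

Checking each option against kg / mol:
  A. kg: ✗ does not match
  B. kg/mol: ✓ matches
  C. mol/kg: ✗ does not match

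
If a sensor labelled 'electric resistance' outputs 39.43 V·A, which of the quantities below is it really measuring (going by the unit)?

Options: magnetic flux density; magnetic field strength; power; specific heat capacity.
power

electric resistance should have units dimensionally equivalent to kg * m^2 / (A^2 * s^3) (e.g. Ω).
The given unit 'V·A' reduces to kg * m^2 / s^3. Of the listed options, that is the dimensionality of power.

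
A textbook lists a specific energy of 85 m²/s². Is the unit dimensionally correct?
Yes

specific energy has SI base units: m^2 / s^2
m²/s² reduces to the same SI base units, so it is a valid unit for specific energy.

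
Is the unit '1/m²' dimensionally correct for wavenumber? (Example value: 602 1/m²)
No

wavenumber has SI base units: 1 / m
1/m² does NOT reduce to 1 / m; a valid unit for wavenumber would be e.g. 1/m.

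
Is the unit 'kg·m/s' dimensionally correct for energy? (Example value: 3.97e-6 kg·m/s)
No

energy has SI base units: kg * m^2 / s^2
kg·m/s does NOT reduce to kg * m^2 / s^2; a valid unit for energy would be e.g. J.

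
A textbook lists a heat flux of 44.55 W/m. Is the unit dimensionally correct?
No

heat flux has SI base units: kg / s^3
W/m does NOT reduce to kg / s^3; a valid unit for heat flux would be e.g. W/m².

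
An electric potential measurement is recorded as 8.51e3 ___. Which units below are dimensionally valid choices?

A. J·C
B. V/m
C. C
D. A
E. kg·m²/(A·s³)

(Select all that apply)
E

electric potential has SI base units: kg * m^2 / (A * s^3)

Checking each option against kg * m^2 / (A * s^3):
  A. J·C: ✗ does not match
  B. V/m: ✗ does not match
  C. C: ✗ does not match
  D. A: ✗ does not match
  E. kg·m²/(A·s³): ✓ matches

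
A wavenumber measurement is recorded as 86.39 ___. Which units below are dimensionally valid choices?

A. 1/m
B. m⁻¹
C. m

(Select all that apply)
A, B

wavenumber has SI base units: 1 / m

Checking each option against 1 / m:
  A. 1/m: ✓ matches
  B. m⁻¹: ✓ matches
  C. m: ✗ does not match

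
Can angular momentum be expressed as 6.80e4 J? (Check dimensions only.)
No

angular momentum has SI base units: kg * m^2 / s
J does NOT reduce to kg * m^2 / s; a valid unit for angular momentum would be e.g. kg·m²/s.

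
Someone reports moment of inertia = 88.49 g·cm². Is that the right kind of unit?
Yes

moment of inertia has SI base units: kg * m^2
g·cm² reduces to the same SI base units, so it is a valid unit for moment of inertia.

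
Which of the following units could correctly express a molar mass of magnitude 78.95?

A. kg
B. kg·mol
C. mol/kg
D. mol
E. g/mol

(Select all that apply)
E

molar mass has SI base units: kg / mol

Checking each option against kg / mol:
  A. kg: ✗ does not match
  B. kg·mol: ✗ does not match
  C. mol/kg: ✗ does not match
  D. mol: ✗ does not match
  E. g/mol: ✓ matches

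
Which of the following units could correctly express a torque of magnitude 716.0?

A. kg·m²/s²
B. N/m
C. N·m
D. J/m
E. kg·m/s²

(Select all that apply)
A, C

torque has SI base units: kg * m^2 / s^2

Checking each option against kg * m^2 / s^2:
  A. kg·m²/s²: ✓ matches
  B. N/m: ✗ does not match
  C. N·m: ✓ matches
  D. J/m: ✗ does not match
  E. kg·m/s²: ✗ does not match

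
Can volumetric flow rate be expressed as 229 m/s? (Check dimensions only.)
No

volumetric flow rate has SI base units: m^3 / s
m/s does NOT reduce to m^3 / s; a valid unit for volumetric flow rate would be e.g. m³/s.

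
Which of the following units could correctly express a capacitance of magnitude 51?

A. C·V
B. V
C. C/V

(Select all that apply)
C

capacitance has SI base units: A^2 * s^4 / (kg * m^2)

Checking each option against A^2 * s^4 / (kg * m^2):
  A. C·V: ✗ does not match
  B. V: ✗ does not match
  C. C/V: ✓ matches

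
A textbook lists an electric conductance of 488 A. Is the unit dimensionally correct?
No

electric conductance has SI base units: A^2 * s^3 / (kg * m^2)
A does NOT reduce to A^2 * s^3 / (kg * m^2); a valid unit for electric conductance would be e.g. S.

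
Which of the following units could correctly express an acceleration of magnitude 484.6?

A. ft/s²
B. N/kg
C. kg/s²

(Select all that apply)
A, B

acceleration has SI base units: m / s^2

Checking each option against m / s^2:
  A. ft/s²: ✓ matches
  B. N/kg: ✓ matches
  C. kg/s²: ✗ does not match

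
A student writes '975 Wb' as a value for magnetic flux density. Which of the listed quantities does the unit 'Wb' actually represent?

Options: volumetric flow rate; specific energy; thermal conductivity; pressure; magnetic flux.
magnetic flux

magnetic flux density should have units dimensionally equivalent to kg / (A * s^2) (e.g. T).
The given unit 'Wb' reduces to kg * m^2 / (A * s^2). Of the listed options, that is the dimensionality of magnetic flux.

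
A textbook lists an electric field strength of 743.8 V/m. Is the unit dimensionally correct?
Yes

electric field strength has SI base units: kg * m / (A * s^3)
V/m reduces to the same SI base units, so it is a valid unit for electric field strength.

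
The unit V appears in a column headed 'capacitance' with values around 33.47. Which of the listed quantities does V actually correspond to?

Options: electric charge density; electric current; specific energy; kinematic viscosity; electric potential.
electric potential

capacitance should have units dimensionally equivalent to A^2 * s^4 / (kg * m^2) (e.g. F).
The given unit 'V' reduces to kg * m^2 / (A * s^3). Of the listed options, that is the dimensionality of electric potential.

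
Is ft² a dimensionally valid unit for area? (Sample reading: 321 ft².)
Yes

area has SI base units: m^2
ft² reduces to the same SI base units, so it is a valid unit for area.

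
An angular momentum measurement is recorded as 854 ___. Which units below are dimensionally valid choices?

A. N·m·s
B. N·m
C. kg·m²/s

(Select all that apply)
A, C

angular momentum has SI base units: kg * m^2 / s

Checking each option against kg * m^2 / s:
  A. N·m·s: ✓ matches
  B. N·m: ✗ does not match
  C. kg·m²/s: ✓ matches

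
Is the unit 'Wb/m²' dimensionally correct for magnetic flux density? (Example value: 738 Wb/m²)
Yes

magnetic flux density has SI base units: kg / (A * s^2)
Wb/m² reduces to the same SI base units, so it is a valid unit for magnetic flux density.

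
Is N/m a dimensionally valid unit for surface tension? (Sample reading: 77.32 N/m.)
Yes

surface tension has SI base units: kg / s^2
N/m reduces to the same SI base units, so it is a valid unit for surface tension.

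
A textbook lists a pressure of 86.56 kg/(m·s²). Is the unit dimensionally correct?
Yes

pressure has SI base units: kg / (m * s^2)
kg/(m·s²) reduces to the same SI base units, so it is a valid unit for pressure.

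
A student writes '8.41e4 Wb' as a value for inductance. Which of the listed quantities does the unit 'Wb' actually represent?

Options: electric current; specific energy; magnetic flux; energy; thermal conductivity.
magnetic flux

inductance should have units dimensionally equivalent to kg * m^2 / (A^2 * s^2) (e.g. H).
The given unit 'Wb' reduces to kg * m^2 / (A * s^2). Of the listed options, that is the dimensionality of magnetic flux.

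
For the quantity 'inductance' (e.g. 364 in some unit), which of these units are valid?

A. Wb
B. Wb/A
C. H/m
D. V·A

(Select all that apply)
B

inductance has SI base units: kg * m^2 / (A^2 * s^2)

Checking each option against kg * m^2 / (A^2 * s^2):
  A. Wb: ✗ does not match
  B. Wb/A: ✓ matches
  C. H/m: ✗ does not match
  D. V·A: ✗ does not match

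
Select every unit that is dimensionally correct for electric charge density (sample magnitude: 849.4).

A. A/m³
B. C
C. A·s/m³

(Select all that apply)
C

electric charge density has SI base units: A * s / m^3

Checking each option against A * s / m^3:
  A. A/m³: ✗ does not match
  B. C: ✗ does not match
  C. A·s/m³: ✓ matches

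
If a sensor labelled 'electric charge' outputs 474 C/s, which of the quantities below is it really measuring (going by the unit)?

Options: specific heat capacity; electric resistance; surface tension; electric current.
electric current

electric charge should have units dimensionally equivalent to A * s (e.g. C).
The given unit 'C/s' reduces to A. Of the listed options, that is the dimensionality of electric current.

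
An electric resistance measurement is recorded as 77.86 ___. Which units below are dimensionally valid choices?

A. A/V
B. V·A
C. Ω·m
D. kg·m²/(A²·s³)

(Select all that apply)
D

electric resistance has SI base units: kg * m^2 / (A^2 * s^3)

Checking each option against kg * m^2 / (A^2 * s^3):
  A. A/V: ✗ does not match
  B. V·A: ✗ does not match
  C. Ω·m: ✗ does not match
  D. kg·m²/(A²·s³): ✓ matches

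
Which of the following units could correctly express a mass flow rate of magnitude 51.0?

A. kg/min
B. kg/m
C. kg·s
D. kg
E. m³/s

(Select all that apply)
A

mass flow rate has SI base units: kg / s

Checking each option against kg / s:
  A. kg/min: ✓ matches
  B. kg/m: ✗ does not match
  C. kg·s: ✗ does not match
  D. kg: ✗ does not match
  E. m³/s: ✗ does not match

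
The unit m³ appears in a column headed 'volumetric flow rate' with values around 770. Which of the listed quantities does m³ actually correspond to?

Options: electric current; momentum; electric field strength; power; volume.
volume

volumetric flow rate should have units dimensionally equivalent to m^3 / s (e.g. m³/s).
The given unit 'm³' reduces to m^3. Of the listed options, that is the dimensionality of volume.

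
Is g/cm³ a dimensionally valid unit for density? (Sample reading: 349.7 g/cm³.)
Yes

density has SI base units: kg / m^3
g/cm³ reduces to the same SI base units, so it is a valid unit for density.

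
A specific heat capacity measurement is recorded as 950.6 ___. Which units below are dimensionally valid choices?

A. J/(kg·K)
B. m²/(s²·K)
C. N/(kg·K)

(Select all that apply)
A, B

specific heat capacity has SI base units: m^2 / (s^2 * K)

Checking each option against m^2 / (s^2 * K):
  A. J/(kg·K): ✓ matches
  B. m²/(s²·K): ✓ matches
  C. N/(kg·K): ✗ does not match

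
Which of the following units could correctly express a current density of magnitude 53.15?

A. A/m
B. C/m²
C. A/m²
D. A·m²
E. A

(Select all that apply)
C

current density has SI base units: A / m^2

Checking each option against A / m^2:
  A. A/m: ✗ does not match
  B. C/m²: ✗ does not match
  C. A/m²: ✓ matches
  D. A·m²: ✗ does not match
  E. A: ✗ does not match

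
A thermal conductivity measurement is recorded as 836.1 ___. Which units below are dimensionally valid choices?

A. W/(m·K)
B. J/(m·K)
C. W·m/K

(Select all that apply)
A

thermal conductivity has SI base units: kg * m / (s^3 * K)

Checking each option against kg * m / (s^3 * K):
  A. W/(m·K): ✓ matches
  B. J/(m·K): ✗ does not match
  C. W·m/K: ✗ does not match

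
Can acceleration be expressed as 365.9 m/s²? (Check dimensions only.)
Yes

acceleration has SI base units: m / s^2
m/s² reduces to the same SI base units, so it is a valid unit for acceleration.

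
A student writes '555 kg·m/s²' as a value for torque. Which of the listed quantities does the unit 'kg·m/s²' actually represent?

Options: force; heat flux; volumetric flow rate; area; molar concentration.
force

torque should have units dimensionally equivalent to kg * m^2 / s^2 (e.g. N·m).
The given unit 'kg·m/s²' reduces to kg * m / s^2. Of the listed options, that is the dimensionality of force.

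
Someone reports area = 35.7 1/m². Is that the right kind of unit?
No

area has SI base units: m^2
1/m² does NOT reduce to m^2; a valid unit for area would be e.g. m².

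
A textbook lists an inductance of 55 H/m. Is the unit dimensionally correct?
No

inductance has SI base units: kg * m^2 / (A^2 * s^2)
H/m does NOT reduce to kg * m^2 / (A^2 * s^2); a valid unit for inductance would be e.g. H.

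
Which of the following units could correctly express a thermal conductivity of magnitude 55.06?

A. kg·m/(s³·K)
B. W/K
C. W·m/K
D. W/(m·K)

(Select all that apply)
A, D

thermal conductivity has SI base units: kg * m / (s^3 * K)

Checking each option against kg * m / (s^3 * K):
  A. kg·m/(s³·K): ✓ matches
  B. W/K: ✗ does not match
  C. W·m/K: ✗ does not match
  D. W/(m·K): ✓ matches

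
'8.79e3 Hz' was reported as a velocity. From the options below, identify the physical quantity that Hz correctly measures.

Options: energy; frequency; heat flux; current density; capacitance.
frequency

velocity should have units dimensionally equivalent to m / s (e.g. m/s).
The given unit 'Hz' reduces to 1 / s. Of the listed options, that is the dimensionality of frequency.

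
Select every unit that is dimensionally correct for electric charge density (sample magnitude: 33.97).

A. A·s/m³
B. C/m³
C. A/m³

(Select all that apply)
A, B

electric charge density has SI base units: A * s / m^3

Checking each option against A * s / m^3:
  A. A·s/m³: ✓ matches
  B. C/m³: ✓ matches
  C. A/m³: ✗ does not match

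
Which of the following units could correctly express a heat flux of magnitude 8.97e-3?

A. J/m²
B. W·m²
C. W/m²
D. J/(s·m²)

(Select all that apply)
C, D

heat flux has SI base units: kg / s^3

Checking each option against kg / s^3:
  A. J/m²: ✗ does not match
  B. W·m²: ✗ does not match
  C. W/m²: ✓ matches
  D. J/(s·m²): ✓ matches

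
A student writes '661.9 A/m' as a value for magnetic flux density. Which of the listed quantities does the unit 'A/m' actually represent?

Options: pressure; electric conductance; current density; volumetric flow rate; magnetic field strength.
magnetic field strength

magnetic flux density should have units dimensionally equivalent to kg / (A * s^2) (e.g. T).
The given unit 'A/m' reduces to A / m. Of the listed options, that is the dimensionality of magnetic field strength.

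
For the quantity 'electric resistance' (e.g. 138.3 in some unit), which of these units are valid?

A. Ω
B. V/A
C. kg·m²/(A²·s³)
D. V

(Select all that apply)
A, B, C

electric resistance has SI base units: kg * m^2 / (A^2 * s^3)

Checking each option against kg * m^2 / (A^2 * s^3):
  A. Ω: ✓ matches
  B. V/A: ✓ matches
  C. kg·m²/(A²·s³): ✓ matches
  D. V: ✗ does not match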